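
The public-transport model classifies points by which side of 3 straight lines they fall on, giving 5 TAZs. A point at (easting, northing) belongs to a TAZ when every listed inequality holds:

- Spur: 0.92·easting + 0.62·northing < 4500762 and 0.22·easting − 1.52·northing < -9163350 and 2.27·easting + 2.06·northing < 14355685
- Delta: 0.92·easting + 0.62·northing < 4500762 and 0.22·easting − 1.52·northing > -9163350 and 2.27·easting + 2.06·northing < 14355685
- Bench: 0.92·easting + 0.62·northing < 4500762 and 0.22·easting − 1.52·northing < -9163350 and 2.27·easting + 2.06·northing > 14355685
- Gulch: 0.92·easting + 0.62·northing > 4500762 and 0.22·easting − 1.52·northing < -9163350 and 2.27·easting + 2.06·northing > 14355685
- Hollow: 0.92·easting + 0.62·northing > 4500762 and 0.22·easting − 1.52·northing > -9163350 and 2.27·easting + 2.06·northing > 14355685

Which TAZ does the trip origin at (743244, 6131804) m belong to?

0.92·743244 + 0.62·6131804 = 4485502.960, which is < 4500762
0.22·743244 − 1.52·6131804 = -9156828.400, which is > -9163350
2.27·743244 + 2.06·6131804 = 14318680.120, which is < 14355685
This sign pattern matches Delta.

Delta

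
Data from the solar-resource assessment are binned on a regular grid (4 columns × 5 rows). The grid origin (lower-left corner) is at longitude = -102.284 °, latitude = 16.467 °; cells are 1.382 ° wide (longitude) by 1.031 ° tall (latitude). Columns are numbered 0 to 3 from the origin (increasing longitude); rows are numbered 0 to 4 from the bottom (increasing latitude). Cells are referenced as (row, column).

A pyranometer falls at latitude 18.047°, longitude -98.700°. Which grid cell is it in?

(1, 2)

Column index: ⌊(-98.700 − -102.284) / 1.382⌋ = ⌊2.593⌋ = 2
Row offset from origin: ⌊(18.047 − 16.467) / 1.031⌋ = ⌊1.532⌋ = 1 → row 1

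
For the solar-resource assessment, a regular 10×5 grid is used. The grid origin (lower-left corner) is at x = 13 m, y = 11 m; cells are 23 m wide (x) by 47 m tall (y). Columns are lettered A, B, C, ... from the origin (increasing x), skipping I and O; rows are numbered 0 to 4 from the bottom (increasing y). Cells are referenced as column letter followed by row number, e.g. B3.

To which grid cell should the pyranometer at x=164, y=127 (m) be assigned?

Column index: ⌊(164 − 13) / 23⌋ = ⌊6.565⌋ = 6 → column G
Row offset from origin: ⌊(127 − 11) / 47⌋ = ⌊2.468⌋ = 2 → row 2

G2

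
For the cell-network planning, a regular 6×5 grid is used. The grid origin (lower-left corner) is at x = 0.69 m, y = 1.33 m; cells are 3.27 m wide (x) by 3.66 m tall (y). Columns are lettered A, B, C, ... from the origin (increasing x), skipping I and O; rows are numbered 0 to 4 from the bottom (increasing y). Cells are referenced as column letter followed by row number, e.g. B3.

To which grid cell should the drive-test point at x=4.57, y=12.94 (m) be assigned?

Column index: ⌊(4.57 − 0.69) / 3.27⌋ = ⌊1.187⌋ = 1 → column B
Row offset from origin: ⌊(12.94 − 1.33) / 3.66⌋ = ⌊3.172⌋ = 3 → row 3

B3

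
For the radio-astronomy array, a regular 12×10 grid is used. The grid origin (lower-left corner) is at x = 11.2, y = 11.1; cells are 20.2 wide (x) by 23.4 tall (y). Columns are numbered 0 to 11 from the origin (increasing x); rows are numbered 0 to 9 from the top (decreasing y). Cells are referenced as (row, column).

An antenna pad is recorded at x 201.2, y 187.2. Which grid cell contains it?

(2, 9)

Column index: ⌊(201.2 − 11.2) / 20.2⌋ = ⌊9.406⌋ = 9
Row offset from origin: ⌊(187.2 − 11.1) / 23.4⌋ = ⌊7.526⌋ = 7 → row 2 (counted from top)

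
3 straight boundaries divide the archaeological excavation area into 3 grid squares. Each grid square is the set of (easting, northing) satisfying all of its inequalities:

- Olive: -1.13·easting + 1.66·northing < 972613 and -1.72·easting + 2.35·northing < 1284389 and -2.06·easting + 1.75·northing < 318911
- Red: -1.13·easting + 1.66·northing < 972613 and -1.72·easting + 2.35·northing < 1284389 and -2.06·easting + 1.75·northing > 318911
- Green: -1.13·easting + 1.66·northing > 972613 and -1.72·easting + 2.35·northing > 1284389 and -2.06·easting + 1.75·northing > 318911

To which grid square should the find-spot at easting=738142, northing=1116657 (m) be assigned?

Green

-1.13·738142 + 1.66·1116657 = 1019550.160, which is > 972613
-1.72·738142 + 2.35·1116657 = 1354539.710, which is > 1284389
-2.06·738142 + 1.75·1116657 = 433577.230, which is > 318911
This sign pattern matches Green.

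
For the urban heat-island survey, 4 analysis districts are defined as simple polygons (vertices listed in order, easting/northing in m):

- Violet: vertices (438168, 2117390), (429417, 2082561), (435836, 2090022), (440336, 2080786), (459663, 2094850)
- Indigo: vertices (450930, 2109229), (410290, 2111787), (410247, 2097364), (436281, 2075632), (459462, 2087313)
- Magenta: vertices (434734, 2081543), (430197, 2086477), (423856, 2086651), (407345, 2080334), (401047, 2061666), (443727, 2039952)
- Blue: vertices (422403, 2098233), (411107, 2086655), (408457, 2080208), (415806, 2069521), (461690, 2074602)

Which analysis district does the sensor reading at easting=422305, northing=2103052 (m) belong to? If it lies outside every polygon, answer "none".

Cast a ray rightward from (422305, 2103052). For each polygon, the edges (by vertex number in listed order) whose endpoints lie on opposite sides of northing = 2103052, where each meets that height, and whether that is right or left of the point:
Violet: 1–2 at easting≈434565.5 (right), 5–1 at easting≈451841.3 (right) → 2 crossings.
Indigo: 2–3 at easting≈410264.0 (left), 5–1 at easting≈453334.7 (right) → 1 crossing.
Magenta: no edge straddles that height → 0 crossings.
Blue: no edge straddles that height → 0 crossings.
Only Indigo has an odd count, so the point is inside Indigo.

Indigo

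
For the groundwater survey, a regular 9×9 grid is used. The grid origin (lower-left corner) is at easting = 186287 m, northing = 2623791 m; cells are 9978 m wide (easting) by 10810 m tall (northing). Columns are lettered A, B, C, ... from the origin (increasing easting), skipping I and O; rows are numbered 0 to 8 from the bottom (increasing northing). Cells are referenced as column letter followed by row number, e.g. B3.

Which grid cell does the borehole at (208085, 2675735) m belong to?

Column index: ⌊(208085 − 186287) / 9978⌋ = ⌊2.185⌋ = 2 → column C
Row offset from origin: ⌊(2675735 − 2623791) / 10810⌋ = ⌊4.805⌋ = 4 → row 4

C4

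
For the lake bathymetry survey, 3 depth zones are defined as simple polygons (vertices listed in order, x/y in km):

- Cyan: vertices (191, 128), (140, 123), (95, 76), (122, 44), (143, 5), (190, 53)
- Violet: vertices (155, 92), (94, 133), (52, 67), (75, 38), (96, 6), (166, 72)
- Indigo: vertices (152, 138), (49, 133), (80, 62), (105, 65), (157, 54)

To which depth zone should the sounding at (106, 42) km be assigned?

Cast a ray rightward from (106, 42). For each polygon, the edges (by vertex number in listed order) whose endpoints lie on opposite sides of y = 42, where each meets that height, and whether that is right or left of the point:
Cyan: 4–5 at x≈123.1 (right), 5–6 at x≈179.2 (right) → 2 crossings.
Violet: 3–4 at x≈71.8 (left), 5–6 at x≈134.2 (right) → 1 crossing.
Indigo: no edge straddles that height → 0 crossings.
Only Violet has an odd count, so the point is inside Violet.

Violet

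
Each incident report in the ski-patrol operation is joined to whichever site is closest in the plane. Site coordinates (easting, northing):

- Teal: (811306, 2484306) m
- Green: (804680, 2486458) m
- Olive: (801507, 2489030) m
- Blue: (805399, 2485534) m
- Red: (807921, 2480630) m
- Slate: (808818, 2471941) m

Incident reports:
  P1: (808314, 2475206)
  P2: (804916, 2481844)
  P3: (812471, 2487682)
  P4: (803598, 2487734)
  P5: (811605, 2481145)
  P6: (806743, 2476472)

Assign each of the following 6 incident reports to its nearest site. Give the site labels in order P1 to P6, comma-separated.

Slate, Red, Teal, Green, Teal, Red

P1 → Slate (d²=10914241.00)
P2 → Red (d²=10503821.00)
P3 → Teal (d²=12754601.00)
P4 → Green (d²=2798900.00)
P5 → Teal (d²=10081322.00)
P6 → Red (d²=18676648.00)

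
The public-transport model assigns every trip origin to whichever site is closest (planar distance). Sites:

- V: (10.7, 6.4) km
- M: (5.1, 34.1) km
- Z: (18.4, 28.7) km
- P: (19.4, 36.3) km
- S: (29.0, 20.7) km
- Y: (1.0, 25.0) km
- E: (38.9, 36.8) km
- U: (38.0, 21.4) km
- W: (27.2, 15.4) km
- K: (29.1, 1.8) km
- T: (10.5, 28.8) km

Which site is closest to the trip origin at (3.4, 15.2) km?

Y

Squared distances to each site:
V: 130.730; M: 360.100; Z: 407.250; P: 701.210; S: 685.610; Y: 101.800; E: 1726.810; U: 1235.600; W: 566.480; K: 840.050; T: 235.370.
Minimum at Y.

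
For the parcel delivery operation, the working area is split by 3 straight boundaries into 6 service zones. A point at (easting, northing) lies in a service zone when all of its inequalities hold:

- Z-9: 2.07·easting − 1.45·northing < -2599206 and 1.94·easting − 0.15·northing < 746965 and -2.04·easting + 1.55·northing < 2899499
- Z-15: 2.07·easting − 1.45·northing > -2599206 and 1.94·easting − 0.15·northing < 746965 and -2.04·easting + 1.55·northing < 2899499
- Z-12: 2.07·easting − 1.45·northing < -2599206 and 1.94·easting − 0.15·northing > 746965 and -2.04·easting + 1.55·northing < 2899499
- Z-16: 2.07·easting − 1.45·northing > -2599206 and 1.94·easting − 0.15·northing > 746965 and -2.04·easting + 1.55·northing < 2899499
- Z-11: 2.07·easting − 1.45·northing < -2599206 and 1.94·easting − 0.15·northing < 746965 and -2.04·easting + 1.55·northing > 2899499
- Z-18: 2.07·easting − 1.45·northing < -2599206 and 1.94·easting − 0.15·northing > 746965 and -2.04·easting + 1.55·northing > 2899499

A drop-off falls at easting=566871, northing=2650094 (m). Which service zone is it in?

Z-11

2.07·566871 − 1.45·2650094 = -2669213.330, which is < -2599206
1.94·566871 − 0.15·2650094 = 702215.640, which is < 746965
-2.04·566871 + 1.55·2650094 = 2951228.860, which is > 2899499
This sign pattern matches Z-11.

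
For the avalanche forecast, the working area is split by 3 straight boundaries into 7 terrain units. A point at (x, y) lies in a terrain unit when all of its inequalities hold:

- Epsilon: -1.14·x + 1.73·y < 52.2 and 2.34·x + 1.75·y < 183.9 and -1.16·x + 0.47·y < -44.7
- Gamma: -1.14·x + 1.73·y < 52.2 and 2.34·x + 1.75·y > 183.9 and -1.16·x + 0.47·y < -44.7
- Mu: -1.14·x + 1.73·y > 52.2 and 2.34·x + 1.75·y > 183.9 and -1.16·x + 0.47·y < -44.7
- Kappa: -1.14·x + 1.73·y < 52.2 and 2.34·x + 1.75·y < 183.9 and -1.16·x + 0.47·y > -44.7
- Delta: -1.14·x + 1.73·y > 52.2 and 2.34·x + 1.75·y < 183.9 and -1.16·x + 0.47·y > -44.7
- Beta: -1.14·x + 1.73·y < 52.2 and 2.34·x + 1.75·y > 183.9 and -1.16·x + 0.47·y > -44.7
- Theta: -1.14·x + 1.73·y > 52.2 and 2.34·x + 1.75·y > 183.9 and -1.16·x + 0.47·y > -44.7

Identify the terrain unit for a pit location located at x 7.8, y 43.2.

-1.14·7.8 + 1.73·43.2 = 65.844, which is > 52.2
2.34·7.8 + 1.75·43.2 = 93.852, which is < 183.9
-1.16·7.8 + 0.47·43.2 = 11.256, which is > -44.7
This sign pattern matches Delta.

Delta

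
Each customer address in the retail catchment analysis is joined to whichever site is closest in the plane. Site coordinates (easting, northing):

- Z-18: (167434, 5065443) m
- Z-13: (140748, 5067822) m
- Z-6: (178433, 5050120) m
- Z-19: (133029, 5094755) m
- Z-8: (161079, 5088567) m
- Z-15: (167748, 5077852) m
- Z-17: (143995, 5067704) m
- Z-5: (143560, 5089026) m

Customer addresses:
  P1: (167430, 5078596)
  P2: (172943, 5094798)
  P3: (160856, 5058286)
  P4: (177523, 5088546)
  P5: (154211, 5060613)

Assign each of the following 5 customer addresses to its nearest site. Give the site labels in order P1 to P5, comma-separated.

P1 → Z-15 (d²=654660.00)
P2 → Z-8 (d²=179579857.00)
P3 → Z-18 (d²=94492733.00)
P4 → Z-15 (d²=209912261.00)
P5 → Z-17 (d²=154648937.00)

Z-15, Z-8, Z-18, Z-15, Z-17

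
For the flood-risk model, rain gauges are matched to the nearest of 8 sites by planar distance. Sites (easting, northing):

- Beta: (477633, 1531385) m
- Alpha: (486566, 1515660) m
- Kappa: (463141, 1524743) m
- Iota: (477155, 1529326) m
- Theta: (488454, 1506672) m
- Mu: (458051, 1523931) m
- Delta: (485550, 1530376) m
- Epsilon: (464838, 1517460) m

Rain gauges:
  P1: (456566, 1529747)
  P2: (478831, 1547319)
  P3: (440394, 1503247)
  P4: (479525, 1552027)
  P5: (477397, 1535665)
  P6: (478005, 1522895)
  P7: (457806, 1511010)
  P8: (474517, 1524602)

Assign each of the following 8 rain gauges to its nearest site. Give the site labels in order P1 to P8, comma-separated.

Mu, Beta, Mu, Beta, Beta, Iota, Epsilon, Iota

P1 → Mu (d²=36031081.00)
P2 → Beta (d²=255327560.00)
P3 → Mu (d²=739597505.00)
P4 → Beta (d²=429671828.00)
P5 → Beta (d²=18374096.00)
P6 → Iota (d²=42080261.00)
P7 → Epsilon (d²=91051524.00)
P8 → Iota (d²=29275220.00)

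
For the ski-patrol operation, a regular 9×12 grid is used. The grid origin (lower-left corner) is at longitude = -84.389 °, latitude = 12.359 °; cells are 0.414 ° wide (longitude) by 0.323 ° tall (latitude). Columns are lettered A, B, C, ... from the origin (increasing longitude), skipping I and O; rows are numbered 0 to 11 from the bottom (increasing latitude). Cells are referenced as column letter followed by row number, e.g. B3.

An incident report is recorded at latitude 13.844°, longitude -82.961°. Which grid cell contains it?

Column index: ⌊(-82.961 − -84.389) / 0.414⌋ = ⌊3.449⌋ = 3 → column D
Row offset from origin: ⌊(13.844 − 12.359) / 0.323⌋ = ⌊4.598⌋ = 4 → row 4

D4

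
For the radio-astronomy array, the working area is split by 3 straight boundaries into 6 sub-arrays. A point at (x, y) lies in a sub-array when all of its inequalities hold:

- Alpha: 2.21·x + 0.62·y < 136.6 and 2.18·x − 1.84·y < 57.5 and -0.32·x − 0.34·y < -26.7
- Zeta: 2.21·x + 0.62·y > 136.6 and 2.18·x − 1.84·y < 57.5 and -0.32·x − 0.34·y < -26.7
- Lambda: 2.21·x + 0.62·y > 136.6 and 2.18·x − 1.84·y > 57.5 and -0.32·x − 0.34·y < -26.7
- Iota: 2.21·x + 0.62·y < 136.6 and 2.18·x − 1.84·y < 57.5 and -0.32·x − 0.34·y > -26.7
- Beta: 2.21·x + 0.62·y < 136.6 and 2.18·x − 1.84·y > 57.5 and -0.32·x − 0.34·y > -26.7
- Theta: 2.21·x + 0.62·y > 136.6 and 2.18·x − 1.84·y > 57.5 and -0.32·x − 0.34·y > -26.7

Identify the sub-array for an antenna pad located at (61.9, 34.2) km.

2.21·61.9 + 0.62·34.2 = 158.003, which is > 136.6
2.18·61.9 − 1.84·34.2 = 72.014, which is > 57.5
-0.32·61.9 − 0.34·34.2 = -31.436, which is < -26.7
This sign pattern matches Lambda.

Lambda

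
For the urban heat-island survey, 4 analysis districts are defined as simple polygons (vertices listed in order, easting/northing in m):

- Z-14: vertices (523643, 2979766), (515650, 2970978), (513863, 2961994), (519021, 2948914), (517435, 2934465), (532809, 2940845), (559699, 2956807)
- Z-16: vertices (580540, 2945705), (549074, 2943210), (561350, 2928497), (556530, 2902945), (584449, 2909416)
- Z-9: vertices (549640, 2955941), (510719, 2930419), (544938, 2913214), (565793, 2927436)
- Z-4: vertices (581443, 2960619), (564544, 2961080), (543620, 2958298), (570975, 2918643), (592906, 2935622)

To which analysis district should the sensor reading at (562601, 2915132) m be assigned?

Cast a ray rightward from (562601, 2915132). For each polygon, the edges (by vertex number in listed order) whose endpoints lie on opposite sides of northing = 2915132, where each meets that height, and whether that is right or left of the point:
Z-14: no edge straddles that height → 0 crossings.
Z-16: 3–4 at easting≈558828.9 (left), 5–1 at easting≈583833.3 (right) → 1 crossing.
Z-9: 2–3 at easting≈541123.3 (left), 3–4 at easting≈547750.5 (left) → 0 crossings.
Z-4: no edge straddles that height → 0 crossings.
Only Z-16 has an odd count, so the point is inside Z-16.

Z-16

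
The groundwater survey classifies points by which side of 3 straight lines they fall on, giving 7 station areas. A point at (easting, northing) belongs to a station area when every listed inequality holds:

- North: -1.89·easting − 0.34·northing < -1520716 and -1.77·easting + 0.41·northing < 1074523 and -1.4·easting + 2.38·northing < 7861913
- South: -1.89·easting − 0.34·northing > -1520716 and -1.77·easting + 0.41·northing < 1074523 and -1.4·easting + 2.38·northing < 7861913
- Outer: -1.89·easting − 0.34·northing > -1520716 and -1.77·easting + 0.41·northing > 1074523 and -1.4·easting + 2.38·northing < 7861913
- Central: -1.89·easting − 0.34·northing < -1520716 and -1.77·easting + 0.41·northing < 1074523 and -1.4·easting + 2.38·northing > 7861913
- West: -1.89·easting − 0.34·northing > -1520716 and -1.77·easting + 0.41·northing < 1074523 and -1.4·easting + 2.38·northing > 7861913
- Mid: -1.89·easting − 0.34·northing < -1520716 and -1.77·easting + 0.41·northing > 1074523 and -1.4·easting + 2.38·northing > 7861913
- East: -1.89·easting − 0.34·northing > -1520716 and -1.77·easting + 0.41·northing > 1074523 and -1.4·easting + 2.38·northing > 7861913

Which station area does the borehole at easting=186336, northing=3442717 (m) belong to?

-1.89·186336 − 0.34·3442717 = -1522698.820, which is < -1520716
-1.77·186336 + 0.41·3442717 = 1081699.250, which is > 1074523
-1.4·186336 + 2.38·3442717 = 7932796.060, which is > 7861913
This sign pattern matches Mid.

Mid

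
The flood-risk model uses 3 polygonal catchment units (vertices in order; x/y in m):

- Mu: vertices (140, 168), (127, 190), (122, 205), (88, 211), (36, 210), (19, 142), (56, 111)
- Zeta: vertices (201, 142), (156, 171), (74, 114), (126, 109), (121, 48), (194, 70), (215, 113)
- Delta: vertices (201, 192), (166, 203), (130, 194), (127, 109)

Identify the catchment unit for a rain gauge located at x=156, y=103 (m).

Cast a ray rightward from (156, 103). For each polygon, the edges (by vertex number in listed order) whose endpoints lie on opposite sides of y = 103, where each meets that height, and whether that is right or left of the point:
Mu: no edge straddles that height → 0 crossings.
Zeta: 4–5 at x≈125.5 (left), 6–7 at x≈210.1 (right) → 1 crossing.
Delta: no edge straddles that height → 0 crossings.
Only Zeta has an odd count, so the point is inside Zeta.

Zeta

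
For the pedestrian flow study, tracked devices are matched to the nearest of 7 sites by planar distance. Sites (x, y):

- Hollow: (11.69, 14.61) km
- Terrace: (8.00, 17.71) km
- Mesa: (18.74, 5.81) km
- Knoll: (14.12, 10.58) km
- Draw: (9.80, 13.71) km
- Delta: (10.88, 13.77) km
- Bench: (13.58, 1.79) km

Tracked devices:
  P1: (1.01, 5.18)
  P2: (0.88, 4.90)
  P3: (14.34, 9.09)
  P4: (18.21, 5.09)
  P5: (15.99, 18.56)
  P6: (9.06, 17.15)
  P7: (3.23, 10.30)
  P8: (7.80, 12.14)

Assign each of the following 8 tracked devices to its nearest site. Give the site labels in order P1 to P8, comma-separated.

P1 → Draw (d²=150.03)
P2 → Draw (d²=157.18)
P3 → Knoll (d²=2.27)
P4 → Mesa (d²=0.80)
P5 → Hollow (d²=34.09)
P6 → Terrace (d²=1.44)
P7 → Draw (d²=54.79)
P8 → Draw (d²=6.46)

Draw, Draw, Knoll, Mesa, Hollow, Terrace, Draw, Draw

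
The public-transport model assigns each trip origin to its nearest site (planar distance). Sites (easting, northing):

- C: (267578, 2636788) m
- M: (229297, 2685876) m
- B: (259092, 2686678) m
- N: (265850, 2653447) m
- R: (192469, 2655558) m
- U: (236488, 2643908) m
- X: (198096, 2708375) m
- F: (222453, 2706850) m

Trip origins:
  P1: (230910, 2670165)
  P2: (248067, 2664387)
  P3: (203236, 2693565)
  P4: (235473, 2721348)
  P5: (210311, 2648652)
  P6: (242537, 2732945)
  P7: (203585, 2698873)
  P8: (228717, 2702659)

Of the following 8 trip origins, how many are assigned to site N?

P1 → M
P2 → N
P3 → X
P4 → F
P5 → R
P6 → F
P7 → X
P8 → F
1 of the 8 goes to N.

1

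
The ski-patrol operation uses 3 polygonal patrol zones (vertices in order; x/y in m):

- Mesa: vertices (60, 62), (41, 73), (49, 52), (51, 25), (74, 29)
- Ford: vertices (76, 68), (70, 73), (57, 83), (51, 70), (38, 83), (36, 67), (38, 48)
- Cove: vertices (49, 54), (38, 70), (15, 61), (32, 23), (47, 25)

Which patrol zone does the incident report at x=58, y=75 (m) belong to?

Cast a ray rightward from (58, 75). For each polygon, the edges (by vertex number in listed order) whose endpoints lie on opposite sides of y = 75, where each meets that height, and whether that is right or left of the point:
Mesa: no edge straddles that height → 0 crossings.
Ford: 2–3 at x≈67.4 (right), 3–4 at x≈53.3 (left), 4–5 at x≈46.0 (left), 5–6 at x≈37.0 (left) → 1 crossing.
Cove: no edge straddles that height → 0 crossings.
Only Ford has an odd count, so the point is inside Ford.

Ford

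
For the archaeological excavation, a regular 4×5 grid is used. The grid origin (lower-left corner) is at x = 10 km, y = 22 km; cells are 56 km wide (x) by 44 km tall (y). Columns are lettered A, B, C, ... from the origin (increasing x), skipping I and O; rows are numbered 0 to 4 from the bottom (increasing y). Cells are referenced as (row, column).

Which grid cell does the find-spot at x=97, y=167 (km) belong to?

(3, B)

Column index: ⌊(97 − 10) / 56⌋ = ⌊1.554⌋ = 1 → column B
Row offset from origin: ⌊(167 − 22) / 44⌋ = ⌊3.295⌋ = 3 → row 3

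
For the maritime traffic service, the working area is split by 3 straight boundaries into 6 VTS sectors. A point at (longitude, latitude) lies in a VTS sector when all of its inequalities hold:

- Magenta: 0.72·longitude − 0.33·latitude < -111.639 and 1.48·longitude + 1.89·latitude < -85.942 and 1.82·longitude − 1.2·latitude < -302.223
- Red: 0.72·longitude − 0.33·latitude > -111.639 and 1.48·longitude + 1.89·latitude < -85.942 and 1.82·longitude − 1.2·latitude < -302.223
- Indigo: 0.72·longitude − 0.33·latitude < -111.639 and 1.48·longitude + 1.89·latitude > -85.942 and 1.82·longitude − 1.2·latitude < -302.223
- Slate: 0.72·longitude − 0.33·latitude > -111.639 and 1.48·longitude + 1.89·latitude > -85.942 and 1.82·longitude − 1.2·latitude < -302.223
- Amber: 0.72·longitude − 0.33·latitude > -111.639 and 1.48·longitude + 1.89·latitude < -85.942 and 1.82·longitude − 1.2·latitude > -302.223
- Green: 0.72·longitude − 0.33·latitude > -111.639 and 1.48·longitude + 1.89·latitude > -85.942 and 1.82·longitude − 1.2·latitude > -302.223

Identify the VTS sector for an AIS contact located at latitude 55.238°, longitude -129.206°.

0.72·-129.206 − 0.33·55.238 = -111.257, which is > -111.639
1.48·-129.206 + 1.89·55.238 = -86.825, which is < -85.942
1.82·-129.206 − 1.2·55.238 = -301.441, which is > -302.223
This sign pattern matches Amber.

Amber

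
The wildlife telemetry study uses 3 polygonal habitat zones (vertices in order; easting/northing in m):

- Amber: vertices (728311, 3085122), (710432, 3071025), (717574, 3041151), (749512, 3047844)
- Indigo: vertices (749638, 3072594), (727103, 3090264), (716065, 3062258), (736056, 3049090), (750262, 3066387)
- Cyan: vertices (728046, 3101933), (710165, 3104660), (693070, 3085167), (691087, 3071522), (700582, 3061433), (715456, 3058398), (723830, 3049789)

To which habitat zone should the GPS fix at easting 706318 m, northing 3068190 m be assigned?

Cyan

Cast a ray rightward from (706318, 3068190). For each polygon, the edges (by vertex number in listed order) whose endpoints lie on opposite sides of northing = 3068190, where each meets that height, and whether that is right or left of the point:
Amber: 2–3 at easting≈711109.8 (right), 4–1 at easting≈737940.7 (right) → 2 crossings.
Indigo: 2–3 at easting≈718403.0 (right), 5–1 at easting≈750080.7 (right) → 2 crossings.
Cyan: 4–5 at easting≈694222.8 (left), 7–1 at easting≈725317.8 (right) → 1 crossing.
Only Cyan has an odd count, so the point is inside Cyan.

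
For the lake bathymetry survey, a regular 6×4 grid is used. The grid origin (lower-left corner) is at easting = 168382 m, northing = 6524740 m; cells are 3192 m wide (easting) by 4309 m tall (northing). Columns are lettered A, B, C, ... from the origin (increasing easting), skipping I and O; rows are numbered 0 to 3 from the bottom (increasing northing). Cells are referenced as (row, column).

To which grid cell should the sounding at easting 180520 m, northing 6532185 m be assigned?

Column index: ⌊(180520 − 168382) / 3192⌋ = ⌊3.803⌋ = 3 → column D
Row offset from origin: ⌊(6532185 − 6524740) / 4309⌋ = ⌊1.728⌋ = 1 → row 1

(1, D)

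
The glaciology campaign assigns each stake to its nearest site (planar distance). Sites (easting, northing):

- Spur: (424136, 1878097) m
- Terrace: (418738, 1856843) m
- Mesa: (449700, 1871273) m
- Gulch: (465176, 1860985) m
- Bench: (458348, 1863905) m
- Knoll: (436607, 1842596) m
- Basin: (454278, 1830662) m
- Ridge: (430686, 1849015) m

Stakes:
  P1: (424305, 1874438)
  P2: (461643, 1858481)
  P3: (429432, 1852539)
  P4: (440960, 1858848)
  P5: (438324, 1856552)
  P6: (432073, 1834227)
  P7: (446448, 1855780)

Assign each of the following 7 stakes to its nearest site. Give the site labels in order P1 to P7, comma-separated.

P1 → Spur (d²=13416842.00)
P2 → Gulch (d²=18752105.00)
P3 → Ridge (d²=13991092.00)
P4 → Ridge (d²=202242965.00)
P5 → Ridge (d²=115145413.00)
P6 → Knoll (d²=90597317.00)
P7 → Bench (d²=207625625.00)

Spur, Gulch, Ridge, Ridge, Ridge, Knoll, Bench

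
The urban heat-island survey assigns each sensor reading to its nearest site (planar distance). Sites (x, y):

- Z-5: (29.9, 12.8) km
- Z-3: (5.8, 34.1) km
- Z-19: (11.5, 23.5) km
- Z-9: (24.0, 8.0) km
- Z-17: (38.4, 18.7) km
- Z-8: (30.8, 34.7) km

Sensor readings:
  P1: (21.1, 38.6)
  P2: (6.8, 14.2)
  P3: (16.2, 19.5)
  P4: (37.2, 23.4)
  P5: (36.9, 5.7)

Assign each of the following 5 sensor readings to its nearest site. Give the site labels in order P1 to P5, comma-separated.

Z-8, Z-19, Z-19, Z-17, Z-5

P1 → Z-8 (d²=109.30)
P2 → Z-19 (d²=108.58)
P3 → Z-19 (d²=38.09)
P4 → Z-17 (d²=23.53)
P5 → Z-5 (d²=99.41)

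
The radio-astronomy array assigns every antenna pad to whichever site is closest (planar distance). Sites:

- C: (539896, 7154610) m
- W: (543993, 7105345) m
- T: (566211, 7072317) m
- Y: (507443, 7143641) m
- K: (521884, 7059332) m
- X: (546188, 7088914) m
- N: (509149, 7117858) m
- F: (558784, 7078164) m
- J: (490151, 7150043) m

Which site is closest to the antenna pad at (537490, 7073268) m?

X

Squared distances to each site:
C: 6622309800.000; W: 1071222938.000; T: 825800242.000; Y: 5855181338.000; K: 437759332.000; X: 320452520.000; N: 2791480381.000; F: 477405252.000; J: 8135381546.000.
Minimum at X.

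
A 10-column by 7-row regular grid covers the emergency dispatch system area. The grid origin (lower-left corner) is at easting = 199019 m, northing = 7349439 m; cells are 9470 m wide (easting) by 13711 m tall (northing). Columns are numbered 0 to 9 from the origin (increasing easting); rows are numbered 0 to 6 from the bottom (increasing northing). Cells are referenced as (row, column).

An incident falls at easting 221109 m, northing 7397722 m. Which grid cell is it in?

(3, 2)

Column index: ⌊(221109 − 199019) / 9470⌋ = ⌊2.333⌋ = 2
Row offset from origin: ⌊(7397722 − 7349439) / 13711⌋ = ⌊3.521⌋ = 3 → row 3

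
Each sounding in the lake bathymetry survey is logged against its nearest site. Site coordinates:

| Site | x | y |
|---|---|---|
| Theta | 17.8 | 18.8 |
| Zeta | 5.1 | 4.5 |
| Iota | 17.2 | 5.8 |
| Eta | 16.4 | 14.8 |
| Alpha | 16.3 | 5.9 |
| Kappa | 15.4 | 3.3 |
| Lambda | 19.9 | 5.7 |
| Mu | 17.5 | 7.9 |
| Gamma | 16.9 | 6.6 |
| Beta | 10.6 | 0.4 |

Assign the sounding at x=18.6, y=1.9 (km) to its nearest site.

Squared distances to each site:
Theta: 286.250; Zeta: 189.010; Iota: 17.170; Eta: 171.250; Alpha: 21.290; Kappa: 12.200; Lambda: 16.130; Mu: 37.210; Gamma: 24.980; Beta: 66.250.
Minimum at Kappa.

Kappa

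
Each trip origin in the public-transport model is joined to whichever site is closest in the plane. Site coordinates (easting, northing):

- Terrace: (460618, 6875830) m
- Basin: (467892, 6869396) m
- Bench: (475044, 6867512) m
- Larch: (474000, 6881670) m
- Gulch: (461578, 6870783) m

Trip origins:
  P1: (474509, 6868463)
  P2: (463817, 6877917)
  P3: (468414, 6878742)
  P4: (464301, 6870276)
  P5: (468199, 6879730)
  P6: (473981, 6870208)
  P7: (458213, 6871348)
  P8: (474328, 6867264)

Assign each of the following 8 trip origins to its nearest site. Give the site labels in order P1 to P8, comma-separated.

Bench, Terrace, Larch, Gulch, Larch, Bench, Gulch, Bench

P1 → Bench (d²=1190626.00)
P2 → Terrace (d²=14589170.00)
P3 → Larch (d²=39776580.00)
P4 → Gulch (d²=7671778.00)
P5 → Larch (d²=37415201.00)
P6 → Bench (d²=8398385.00)
P7 → Gulch (d²=11642450.00)
P8 → Bench (d²=574160.00)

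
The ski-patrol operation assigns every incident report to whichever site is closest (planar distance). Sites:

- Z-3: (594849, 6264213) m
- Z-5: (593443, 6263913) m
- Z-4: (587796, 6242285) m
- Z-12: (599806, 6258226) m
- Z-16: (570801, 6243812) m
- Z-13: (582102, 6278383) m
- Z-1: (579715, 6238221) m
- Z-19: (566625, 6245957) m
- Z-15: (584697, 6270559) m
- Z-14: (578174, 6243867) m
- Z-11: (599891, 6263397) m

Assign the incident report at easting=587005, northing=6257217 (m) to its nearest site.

Z-5

Squared distances to each site:
Z-3: 110472352.000; Z-5: 86284260.000; Z-4: 223590305.000; Z-12: 164883682.000; Z-16: 442263641.000; Z-13: 472038965.000; Z-1: 413992116.000; Z-19: 542132000.000; Z-15: 183335828.000; Z-14: 256209061.000; Z-11: 204241396.000.
Minimum at Z-5.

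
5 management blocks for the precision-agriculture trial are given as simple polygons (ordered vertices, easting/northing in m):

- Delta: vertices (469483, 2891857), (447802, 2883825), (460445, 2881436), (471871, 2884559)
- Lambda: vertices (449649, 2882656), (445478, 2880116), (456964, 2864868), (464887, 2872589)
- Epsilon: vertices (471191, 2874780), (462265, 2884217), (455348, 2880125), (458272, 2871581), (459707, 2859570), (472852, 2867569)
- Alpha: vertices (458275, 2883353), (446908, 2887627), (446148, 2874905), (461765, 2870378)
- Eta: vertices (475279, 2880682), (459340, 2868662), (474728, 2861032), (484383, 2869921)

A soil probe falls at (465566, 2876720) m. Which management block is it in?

Epsilon

Cast a ray rightward from (465566, 2876720). For each polygon, the edges (by vertex number in listed order) whose endpoints lie on opposite sides of northing = 2876720, where each meets that height, and whether that is right or left of the point:
Delta: no edge straddles that height → 0 crossings.
Lambda: 2–3 at easting≈448036.1 (left), 4–1 at easting≈458634.1 (left) → 0 crossings.
Epsilon: 1–2 at easting≈469356.0 (right), 3–4 at easting≈456513.3 (left) → 1 crossing.
Alpha: 2–3 at easting≈446256.4 (left), 4–1 at easting≈460059.1 (left) → 0 crossings.
Eta: 1–2 at easting≈470025.2 (right), 4–1 at easting≈478630.9 (right) → 2 crossings.
Only Epsilon has an odd count, so the point is inside Epsilon.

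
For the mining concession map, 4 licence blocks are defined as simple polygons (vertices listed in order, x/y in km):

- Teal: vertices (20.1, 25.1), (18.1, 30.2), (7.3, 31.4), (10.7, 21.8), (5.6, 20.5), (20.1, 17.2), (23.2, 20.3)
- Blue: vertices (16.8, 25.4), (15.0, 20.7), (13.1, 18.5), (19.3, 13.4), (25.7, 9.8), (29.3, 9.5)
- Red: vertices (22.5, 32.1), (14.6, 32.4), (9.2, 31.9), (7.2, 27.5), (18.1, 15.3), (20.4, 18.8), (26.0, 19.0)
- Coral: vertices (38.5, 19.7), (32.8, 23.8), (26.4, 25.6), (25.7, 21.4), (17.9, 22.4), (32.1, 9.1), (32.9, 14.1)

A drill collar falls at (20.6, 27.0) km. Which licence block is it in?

Cast a ray rightward from (20.6, 27.0). For each polygon, the edges (by vertex number in listed order) whose endpoints lie on opposite sides of y = 27.0, where each meets that height, and whether that is right or left of the point:
Teal: 1–2 at x≈19.35 (left), 3–4 at x≈8.86 (left) → 0 crossings.
Blue: no edge straddles that height → 0 crossings.
Red: 4–5 at x≈7.65 (left), 7–1 at x≈23.86 (right) → 1 crossing.
Coral: no edge straddles that height → 0 crossings.
Only Red has an odd count, so the point is inside Red.

Red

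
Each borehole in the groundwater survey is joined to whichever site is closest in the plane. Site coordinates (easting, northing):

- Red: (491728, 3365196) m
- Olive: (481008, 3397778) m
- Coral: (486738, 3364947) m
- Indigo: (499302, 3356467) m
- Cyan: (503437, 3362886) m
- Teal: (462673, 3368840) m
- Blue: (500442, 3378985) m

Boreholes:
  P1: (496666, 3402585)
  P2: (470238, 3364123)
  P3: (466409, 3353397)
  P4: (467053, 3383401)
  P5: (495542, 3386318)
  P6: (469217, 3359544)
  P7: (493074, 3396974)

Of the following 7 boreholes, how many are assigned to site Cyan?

P1 → Olive
P2 → Teal
P3 → Teal
P4 → Teal
P5 → Blue
P6 → Teal
P7 → Olive
0 of the 7 go to Cyan.

0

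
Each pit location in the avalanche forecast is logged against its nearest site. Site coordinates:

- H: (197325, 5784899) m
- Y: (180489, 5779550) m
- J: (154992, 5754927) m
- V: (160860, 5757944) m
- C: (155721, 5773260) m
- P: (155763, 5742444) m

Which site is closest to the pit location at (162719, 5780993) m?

C

Squared distances to each site:
H: 1212832072.000; Y: 317855149.000; J: 739142885.000; V: 534712282.000; C: 108771293.000; P: 1534411337.000.
Minimum at C.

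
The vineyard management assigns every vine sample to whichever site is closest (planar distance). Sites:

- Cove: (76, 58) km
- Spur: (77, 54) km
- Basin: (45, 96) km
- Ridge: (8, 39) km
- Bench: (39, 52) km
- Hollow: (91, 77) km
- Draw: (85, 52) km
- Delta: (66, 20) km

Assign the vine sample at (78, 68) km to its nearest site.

Cove

Squared distances to each site:
Cove: 104.000; Spur: 197.000; Basin: 1873.000; Ridge: 5741.000; Bench: 1777.000; Hollow: 250.000; Draw: 305.000; Delta: 2448.000.
Minimum at Cove.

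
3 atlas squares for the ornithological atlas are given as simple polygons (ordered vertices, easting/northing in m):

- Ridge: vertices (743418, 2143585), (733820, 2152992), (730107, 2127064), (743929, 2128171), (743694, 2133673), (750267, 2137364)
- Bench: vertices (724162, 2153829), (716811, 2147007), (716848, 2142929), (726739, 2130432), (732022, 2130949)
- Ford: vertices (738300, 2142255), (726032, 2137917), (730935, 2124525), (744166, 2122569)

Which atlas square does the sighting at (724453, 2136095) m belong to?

Cast a ray rightward from (724453, 2136095). For each polygon, the edges (by vertex number in listed order) whose endpoints lie on opposite sides of northing = 2136095, where each meets that height, and whether that is right or left of the point:
Ridge: 2–3 at easting≈731400.3 (right), 5–6 at easting≈748007.1 (right) → 2 crossings.
Bench: 3–4 at easting≈722256.9 (left), 5–1 at easting≈730254.2 (right) → 1 crossing.
Ford: 2–3 at easting≈726699.1 (right), 4–1 at easting≈740135.5 (right) → 2 crossings.
Only Bench has an odd count, so the point is inside Bench.

Bench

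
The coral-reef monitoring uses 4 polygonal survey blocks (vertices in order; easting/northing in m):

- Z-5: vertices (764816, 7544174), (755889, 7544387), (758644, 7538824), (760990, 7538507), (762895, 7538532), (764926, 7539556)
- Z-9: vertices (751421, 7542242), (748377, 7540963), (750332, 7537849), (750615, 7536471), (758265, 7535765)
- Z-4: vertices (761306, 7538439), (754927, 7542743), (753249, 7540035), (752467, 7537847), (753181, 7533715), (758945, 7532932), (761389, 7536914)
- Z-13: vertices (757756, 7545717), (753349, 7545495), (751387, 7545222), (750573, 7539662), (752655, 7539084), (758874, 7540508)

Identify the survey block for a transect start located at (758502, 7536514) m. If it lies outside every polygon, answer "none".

Cast a ray rightward from (758502, 7536514). For each polygon, the edges (by vertex number in listed order) whose endpoints lie on opposite sides of northing = 7536514, where each meets that height, and whether that is right or left of the point:
Z-5: no edge straddles that height → 0 crossings.
Z-9: 3–4 at easting≈750606.2 (left), 5–1 at easting≈757473.6 (left) → 0 crossings.
Z-4: 4–5 at easting≈752697.3 (left), 6–7 at easting≈761143.5 (right) → 1 crossing.
Z-13: no edge straddles that height → 0 crossings.
Only Z-4 has an odd count, so the point is inside Z-4.

Z-4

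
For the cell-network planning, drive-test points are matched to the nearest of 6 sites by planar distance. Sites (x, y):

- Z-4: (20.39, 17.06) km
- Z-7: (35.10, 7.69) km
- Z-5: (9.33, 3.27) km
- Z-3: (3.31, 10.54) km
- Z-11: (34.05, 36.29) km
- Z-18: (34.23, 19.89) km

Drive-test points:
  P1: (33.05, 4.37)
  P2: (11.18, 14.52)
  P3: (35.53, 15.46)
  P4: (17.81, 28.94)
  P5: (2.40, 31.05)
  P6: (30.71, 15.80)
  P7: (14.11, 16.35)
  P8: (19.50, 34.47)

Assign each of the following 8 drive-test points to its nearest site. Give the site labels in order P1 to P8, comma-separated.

P1 → Z-7 (d²=15.22)
P2 → Z-3 (d²=77.78)
P3 → Z-18 (d²=21.31)
P4 → Z-4 (d²=147.79)
P5 → Z-3 (d²=421.49)
P6 → Z-18 (d²=29.12)
P7 → Z-4 (d²=39.94)
P8 → Z-11 (d²=215.01)

Z-7, Z-3, Z-18, Z-4, Z-3, Z-18, Z-4, Z-11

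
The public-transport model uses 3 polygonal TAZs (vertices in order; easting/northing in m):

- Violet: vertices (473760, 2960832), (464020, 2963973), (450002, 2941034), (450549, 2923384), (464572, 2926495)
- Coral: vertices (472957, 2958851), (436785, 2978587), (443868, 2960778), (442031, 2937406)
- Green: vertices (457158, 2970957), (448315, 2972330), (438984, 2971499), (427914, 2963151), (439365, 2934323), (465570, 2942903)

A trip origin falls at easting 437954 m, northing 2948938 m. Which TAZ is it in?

Cast a ray rightward from (437954, 2948938). For each polygon, the edges (by vertex number in listed order) whose endpoints lie on opposite sides of northing = 2948938, where each meets that height, and whether that is right or left of the point:
Violet: 2–3 at easting≈454832.1 (right), 5–1 at easting≈470577.4 (right) → 2 crossings.
Coral: 3–4 at easting≈442937.4 (right), 4–1 at easting≈458661.4 (right) → 2 crossings.
Green: 4–5 at easting≈433559.7 (left), 6–1 at easting≈463760.4 (right) → 1 crossing.
Only Green has an odd count, so the point is inside Green.

Green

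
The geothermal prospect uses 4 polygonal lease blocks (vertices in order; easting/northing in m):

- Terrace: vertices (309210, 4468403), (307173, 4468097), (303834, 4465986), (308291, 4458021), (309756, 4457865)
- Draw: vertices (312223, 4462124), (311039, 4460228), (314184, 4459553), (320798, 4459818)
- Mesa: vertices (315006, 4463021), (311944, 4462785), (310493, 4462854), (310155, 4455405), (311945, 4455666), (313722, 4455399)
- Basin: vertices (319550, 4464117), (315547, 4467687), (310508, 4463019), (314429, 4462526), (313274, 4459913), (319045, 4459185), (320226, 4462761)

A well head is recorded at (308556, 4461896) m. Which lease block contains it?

Terrace

Cast a ray rightward from (308556, 4461896). For each polygon, the edges (by vertex number in listed order) whose endpoints lie on opposite sides of northing = 4461896, where each meets that height, and whether that is right or left of the point:
Terrace: 3–4 at easting≈306122.7 (left), 5–1 at easting≈309547.1 (right) → 1 crossing.
Draw: 1–2 at easting≈312080.6 (right), 4–1 at easting≈313070.8 (right) → 2 crossings.
Mesa: 3–4 at easting≈310449.5 (right), 6–1 at easting≈314816.5 (right) → 2 crossings.
Basin: 4–5 at easting≈314150.5 (right), 6–7 at easting≈319940.3 (right) → 2 crossings.
Only Terrace has an odd count, so the point is inside Terrace.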